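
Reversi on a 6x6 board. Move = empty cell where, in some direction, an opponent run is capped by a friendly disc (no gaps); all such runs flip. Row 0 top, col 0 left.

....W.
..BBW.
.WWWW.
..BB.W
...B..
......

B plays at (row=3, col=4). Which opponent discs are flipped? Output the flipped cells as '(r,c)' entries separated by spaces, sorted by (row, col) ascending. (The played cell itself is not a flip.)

Answer: (2,3)

Derivation:
Dir NW: opp run (2,3) capped by B -> flip
Dir N: opp run (2,4) (1,4) (0,4), next=edge -> no flip
Dir NE: first cell '.' (not opp) -> no flip
Dir W: first cell 'B' (not opp) -> no flip
Dir E: opp run (3,5), next=edge -> no flip
Dir SW: first cell 'B' (not opp) -> no flip
Dir S: first cell '.' (not opp) -> no flip
Dir SE: first cell '.' (not opp) -> no flip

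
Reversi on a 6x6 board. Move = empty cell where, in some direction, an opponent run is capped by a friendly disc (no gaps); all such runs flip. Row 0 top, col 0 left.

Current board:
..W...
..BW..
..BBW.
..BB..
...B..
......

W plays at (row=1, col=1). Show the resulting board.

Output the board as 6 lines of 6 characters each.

Answer: ..W...
.WWW..
..BBW.
..BB..
...B..
......

Derivation:
Place W at (1,1); scan 8 dirs for brackets.
Dir NW: first cell '.' (not opp) -> no flip
Dir N: first cell '.' (not opp) -> no flip
Dir NE: first cell 'W' (not opp) -> no flip
Dir W: first cell '.' (not opp) -> no flip
Dir E: opp run (1,2) capped by W -> flip
Dir SW: first cell '.' (not opp) -> no flip
Dir S: first cell '.' (not opp) -> no flip
Dir SE: opp run (2,2) (3,3), next='.' -> no flip
All flips: (1,2)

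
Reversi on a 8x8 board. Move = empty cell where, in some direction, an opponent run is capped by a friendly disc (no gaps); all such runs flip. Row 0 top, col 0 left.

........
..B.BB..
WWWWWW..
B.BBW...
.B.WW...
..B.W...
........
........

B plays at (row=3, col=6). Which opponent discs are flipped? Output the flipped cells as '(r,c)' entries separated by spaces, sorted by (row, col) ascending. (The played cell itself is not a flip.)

Answer: (2,5)

Derivation:
Dir NW: opp run (2,5) capped by B -> flip
Dir N: first cell '.' (not opp) -> no flip
Dir NE: first cell '.' (not opp) -> no flip
Dir W: first cell '.' (not opp) -> no flip
Dir E: first cell '.' (not opp) -> no flip
Dir SW: first cell '.' (not opp) -> no flip
Dir S: first cell '.' (not opp) -> no flip
Dir SE: first cell '.' (not opp) -> no flip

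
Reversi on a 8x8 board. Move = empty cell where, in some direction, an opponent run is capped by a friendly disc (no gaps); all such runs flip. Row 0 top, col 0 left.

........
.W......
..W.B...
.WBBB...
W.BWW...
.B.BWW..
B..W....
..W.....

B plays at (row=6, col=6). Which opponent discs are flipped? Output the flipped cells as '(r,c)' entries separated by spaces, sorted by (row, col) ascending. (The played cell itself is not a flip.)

Dir NW: opp run (5,5) (4,4) capped by B -> flip
Dir N: first cell '.' (not opp) -> no flip
Dir NE: first cell '.' (not opp) -> no flip
Dir W: first cell '.' (not opp) -> no flip
Dir E: first cell '.' (not opp) -> no flip
Dir SW: first cell '.' (not opp) -> no flip
Dir S: first cell '.' (not opp) -> no flip
Dir SE: first cell '.' (not opp) -> no flip

Answer: (4,4) (5,5)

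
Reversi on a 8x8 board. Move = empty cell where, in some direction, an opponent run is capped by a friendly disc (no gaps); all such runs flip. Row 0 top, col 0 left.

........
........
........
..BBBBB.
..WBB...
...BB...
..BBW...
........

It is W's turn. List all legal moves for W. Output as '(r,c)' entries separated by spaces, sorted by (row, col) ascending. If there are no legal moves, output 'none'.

Answer: (2,2) (2,4) (4,5) (6,1)

Derivation:
(2,1): no bracket -> illegal
(2,2): flips 1 -> legal
(2,3): no bracket -> illegal
(2,4): flips 4 -> legal
(2,5): no bracket -> illegal
(2,6): no bracket -> illegal
(2,7): no bracket -> illegal
(3,1): no bracket -> illegal
(3,7): no bracket -> illegal
(4,1): no bracket -> illegal
(4,5): flips 2 -> legal
(4,6): no bracket -> illegal
(4,7): no bracket -> illegal
(5,1): no bracket -> illegal
(5,2): no bracket -> illegal
(5,5): no bracket -> illegal
(6,1): flips 2 -> legal
(6,5): no bracket -> illegal
(7,1): no bracket -> illegal
(7,2): no bracket -> illegal
(7,3): no bracket -> illegal
(7,4): no bracket -> illegal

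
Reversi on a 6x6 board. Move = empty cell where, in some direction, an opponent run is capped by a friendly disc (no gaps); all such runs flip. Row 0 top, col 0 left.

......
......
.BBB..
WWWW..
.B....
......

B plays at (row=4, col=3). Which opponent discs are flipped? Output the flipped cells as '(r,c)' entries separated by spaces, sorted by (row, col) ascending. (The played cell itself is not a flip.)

Answer: (3,2) (3,3)

Derivation:
Dir NW: opp run (3,2) capped by B -> flip
Dir N: opp run (3,3) capped by B -> flip
Dir NE: first cell '.' (not opp) -> no flip
Dir W: first cell '.' (not opp) -> no flip
Dir E: first cell '.' (not opp) -> no flip
Dir SW: first cell '.' (not opp) -> no flip
Dir S: first cell '.' (not opp) -> no flip
Dir SE: first cell '.' (not opp) -> no flip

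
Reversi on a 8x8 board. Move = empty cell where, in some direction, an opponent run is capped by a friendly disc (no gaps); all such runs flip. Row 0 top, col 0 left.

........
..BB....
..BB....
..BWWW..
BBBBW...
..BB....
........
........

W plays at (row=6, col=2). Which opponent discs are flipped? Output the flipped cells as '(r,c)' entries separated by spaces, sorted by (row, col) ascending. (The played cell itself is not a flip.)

Dir NW: first cell '.' (not opp) -> no flip
Dir N: opp run (5,2) (4,2) (3,2) (2,2) (1,2), next='.' -> no flip
Dir NE: opp run (5,3) capped by W -> flip
Dir W: first cell '.' (not opp) -> no flip
Dir E: first cell '.' (not opp) -> no flip
Dir SW: first cell '.' (not opp) -> no flip
Dir S: first cell '.' (not opp) -> no flip
Dir SE: first cell '.' (not opp) -> no flip

Answer: (5,3)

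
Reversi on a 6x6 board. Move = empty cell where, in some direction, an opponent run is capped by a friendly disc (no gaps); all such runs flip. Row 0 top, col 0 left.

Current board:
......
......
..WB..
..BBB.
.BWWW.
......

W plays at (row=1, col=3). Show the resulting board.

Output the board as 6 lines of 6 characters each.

Place W at (1,3); scan 8 dirs for brackets.
Dir NW: first cell '.' (not opp) -> no flip
Dir N: first cell '.' (not opp) -> no flip
Dir NE: first cell '.' (not opp) -> no flip
Dir W: first cell '.' (not opp) -> no flip
Dir E: first cell '.' (not opp) -> no flip
Dir SW: first cell 'W' (not opp) -> no flip
Dir S: opp run (2,3) (3,3) capped by W -> flip
Dir SE: first cell '.' (not opp) -> no flip
All flips: (2,3) (3,3)

Answer: ......
...W..
..WW..
..BWB.
.BWWW.
......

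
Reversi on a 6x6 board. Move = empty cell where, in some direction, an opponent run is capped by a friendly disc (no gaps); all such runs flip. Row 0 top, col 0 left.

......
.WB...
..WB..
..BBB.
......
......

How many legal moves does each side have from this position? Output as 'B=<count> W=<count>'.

Answer: B=3 W=5

Derivation:
-- B to move --
(0,0): flips 2 -> legal
(0,1): no bracket -> illegal
(0,2): no bracket -> illegal
(1,0): flips 1 -> legal
(1,3): no bracket -> illegal
(2,0): no bracket -> illegal
(2,1): flips 1 -> legal
(3,1): no bracket -> illegal
B mobility = 3
-- W to move --
(0,1): no bracket -> illegal
(0,2): flips 1 -> legal
(0,3): no bracket -> illegal
(1,3): flips 1 -> legal
(1,4): no bracket -> illegal
(2,1): no bracket -> illegal
(2,4): flips 1 -> legal
(2,5): no bracket -> illegal
(3,1): no bracket -> illegal
(3,5): no bracket -> illegal
(4,1): no bracket -> illegal
(4,2): flips 1 -> legal
(4,3): no bracket -> illegal
(4,4): flips 1 -> legal
(4,5): no bracket -> illegal
W mobility = 5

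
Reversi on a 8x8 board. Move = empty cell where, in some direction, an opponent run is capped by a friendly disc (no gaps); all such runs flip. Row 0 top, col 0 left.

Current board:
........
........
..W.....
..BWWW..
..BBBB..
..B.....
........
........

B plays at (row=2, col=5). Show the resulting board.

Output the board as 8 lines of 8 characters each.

Answer: ........
........
..W..B..
..BWBB..
..BBBB..
..B.....
........
........

Derivation:
Place B at (2,5); scan 8 dirs for brackets.
Dir NW: first cell '.' (not opp) -> no flip
Dir N: first cell '.' (not opp) -> no flip
Dir NE: first cell '.' (not opp) -> no flip
Dir W: first cell '.' (not opp) -> no flip
Dir E: first cell '.' (not opp) -> no flip
Dir SW: opp run (3,4) capped by B -> flip
Dir S: opp run (3,5) capped by B -> flip
Dir SE: first cell '.' (not opp) -> no flip
All flips: (3,4) (3,5)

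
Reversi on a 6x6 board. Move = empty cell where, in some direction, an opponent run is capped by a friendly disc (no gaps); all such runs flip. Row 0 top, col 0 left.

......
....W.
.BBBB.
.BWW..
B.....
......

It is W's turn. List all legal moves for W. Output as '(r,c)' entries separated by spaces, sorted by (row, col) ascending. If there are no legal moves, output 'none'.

(1,0): flips 1 -> legal
(1,1): flips 1 -> legal
(1,2): flips 1 -> legal
(1,3): flips 1 -> legal
(1,5): flips 1 -> legal
(2,0): no bracket -> illegal
(2,5): no bracket -> illegal
(3,0): flips 1 -> legal
(3,4): flips 1 -> legal
(3,5): no bracket -> illegal
(4,1): no bracket -> illegal
(4,2): no bracket -> illegal
(5,0): no bracket -> illegal
(5,1): no bracket -> illegal

Answer: (1,0) (1,1) (1,2) (1,3) (1,5) (3,0) (3,4)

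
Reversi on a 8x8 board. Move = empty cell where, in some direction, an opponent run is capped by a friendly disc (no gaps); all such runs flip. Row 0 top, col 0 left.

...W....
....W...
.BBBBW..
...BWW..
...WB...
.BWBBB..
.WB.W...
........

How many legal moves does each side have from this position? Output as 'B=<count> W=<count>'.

-- B to move --
(0,2): no bracket -> illegal
(0,4): flips 1 -> legal
(0,5): flips 1 -> legal
(1,2): no bracket -> illegal
(1,3): no bracket -> illegal
(1,5): no bracket -> illegal
(1,6): no bracket -> illegal
(2,6): flips 2 -> legal
(3,2): flips 1 -> legal
(3,6): flips 2 -> legal
(4,1): no bracket -> illegal
(4,2): flips 2 -> legal
(4,5): flips 1 -> legal
(4,6): flips 1 -> legal
(5,0): no bracket -> illegal
(6,0): flips 1 -> legal
(6,3): no bracket -> illegal
(6,5): no bracket -> illegal
(7,0): no bracket -> illegal
(7,1): flips 1 -> legal
(7,2): no bracket -> illegal
(7,3): flips 1 -> legal
(7,4): flips 1 -> legal
(7,5): flips 1 -> legal
B mobility = 13
-- W to move --
(1,0): no bracket -> illegal
(1,1): no bracket -> illegal
(1,2): flips 1 -> legal
(1,3): flips 3 -> legal
(1,5): no bracket -> illegal
(2,0): flips 4 -> legal
(3,0): no bracket -> illegal
(3,1): no bracket -> illegal
(3,2): flips 2 -> legal
(4,0): no bracket -> illegal
(4,1): flips 1 -> legal
(4,2): flips 1 -> legal
(4,5): flips 1 -> legal
(4,6): flips 1 -> legal
(5,0): flips 1 -> legal
(5,6): flips 3 -> legal
(6,0): no bracket -> illegal
(6,3): flips 2 -> legal
(6,5): flips 1 -> legal
(6,6): no bracket -> illegal
(7,1): flips 3 -> legal
(7,2): flips 1 -> legal
(7,3): no bracket -> illegal
W mobility = 14

Answer: B=13 W=14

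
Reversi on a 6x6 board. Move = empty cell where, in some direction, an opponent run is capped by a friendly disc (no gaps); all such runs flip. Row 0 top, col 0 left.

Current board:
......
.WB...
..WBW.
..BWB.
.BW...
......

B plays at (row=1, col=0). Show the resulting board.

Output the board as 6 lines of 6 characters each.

Place B at (1,0); scan 8 dirs for brackets.
Dir NW: edge -> no flip
Dir N: first cell '.' (not opp) -> no flip
Dir NE: first cell '.' (not opp) -> no flip
Dir W: edge -> no flip
Dir E: opp run (1,1) capped by B -> flip
Dir SW: edge -> no flip
Dir S: first cell '.' (not opp) -> no flip
Dir SE: first cell '.' (not opp) -> no flip
All flips: (1,1)

Answer: ......
BBB...
..WBW.
..BWB.
.BW...
......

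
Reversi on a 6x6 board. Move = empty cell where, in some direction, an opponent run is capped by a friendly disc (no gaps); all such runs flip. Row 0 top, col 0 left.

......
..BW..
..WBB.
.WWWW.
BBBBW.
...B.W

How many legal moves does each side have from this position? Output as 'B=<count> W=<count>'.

-- B to move --
(0,2): flips 1 -> legal
(0,3): flips 1 -> legal
(0,4): flips 3 -> legal
(1,1): no bracket -> illegal
(1,4): flips 1 -> legal
(2,0): flips 1 -> legal
(2,1): flips 3 -> legal
(2,5): flips 1 -> legal
(3,0): no bracket -> illegal
(3,5): flips 1 -> legal
(4,5): flips 2 -> legal
(5,4): flips 2 -> legal
B mobility = 10
-- W to move --
(0,1): flips 2 -> legal
(0,2): flips 1 -> legal
(0,3): no bracket -> illegal
(1,1): flips 1 -> legal
(1,4): flips 2 -> legal
(1,5): flips 1 -> legal
(2,1): no bracket -> illegal
(2,5): flips 2 -> legal
(3,0): no bracket -> illegal
(3,5): flips 1 -> legal
(5,0): flips 1 -> legal
(5,1): flips 2 -> legal
(5,2): flips 2 -> legal
(5,4): flips 1 -> legal
W mobility = 11

Answer: B=10 W=11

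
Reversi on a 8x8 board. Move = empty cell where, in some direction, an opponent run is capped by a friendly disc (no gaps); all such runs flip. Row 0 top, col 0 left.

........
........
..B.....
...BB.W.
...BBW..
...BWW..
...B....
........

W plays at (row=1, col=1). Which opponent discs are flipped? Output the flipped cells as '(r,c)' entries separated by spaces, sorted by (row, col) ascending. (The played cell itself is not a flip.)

Answer: (2,2) (3,3) (4,4)

Derivation:
Dir NW: first cell '.' (not opp) -> no flip
Dir N: first cell '.' (not opp) -> no flip
Dir NE: first cell '.' (not opp) -> no flip
Dir W: first cell '.' (not opp) -> no flip
Dir E: first cell '.' (not opp) -> no flip
Dir SW: first cell '.' (not opp) -> no flip
Dir S: first cell '.' (not opp) -> no flip
Dir SE: opp run (2,2) (3,3) (4,4) capped by W -> flip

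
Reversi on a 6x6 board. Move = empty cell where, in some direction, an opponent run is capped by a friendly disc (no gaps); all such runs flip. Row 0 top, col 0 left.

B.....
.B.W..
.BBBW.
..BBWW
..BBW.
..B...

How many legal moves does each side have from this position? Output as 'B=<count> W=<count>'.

-- B to move --
(0,2): no bracket -> illegal
(0,3): flips 1 -> legal
(0,4): flips 1 -> legal
(1,2): no bracket -> illegal
(1,4): no bracket -> illegal
(1,5): flips 1 -> legal
(2,5): flips 2 -> legal
(4,5): flips 2 -> legal
(5,3): no bracket -> illegal
(5,4): no bracket -> illegal
(5,5): flips 1 -> legal
B mobility = 6
-- W to move --
(0,1): no bracket -> illegal
(0,2): no bracket -> illegal
(1,0): no bracket -> illegal
(1,2): flips 1 -> legal
(1,4): no bracket -> illegal
(2,0): flips 3 -> legal
(3,0): no bracket -> illegal
(3,1): flips 3 -> legal
(4,1): flips 2 -> legal
(5,1): flips 2 -> legal
(5,3): flips 3 -> legal
(5,4): no bracket -> illegal
W mobility = 6

Answer: B=6 W=6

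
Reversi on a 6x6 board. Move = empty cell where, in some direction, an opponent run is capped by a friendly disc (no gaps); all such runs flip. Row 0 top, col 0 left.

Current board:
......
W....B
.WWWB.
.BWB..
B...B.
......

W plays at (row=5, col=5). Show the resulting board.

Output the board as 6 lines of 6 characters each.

Answer: ......
W....B
.WWWB.
.BWW..
B...W.
.....W

Derivation:
Place W at (5,5); scan 8 dirs for brackets.
Dir NW: opp run (4,4) (3,3) capped by W -> flip
Dir N: first cell '.' (not opp) -> no flip
Dir NE: edge -> no flip
Dir W: first cell '.' (not opp) -> no flip
Dir E: edge -> no flip
Dir SW: edge -> no flip
Dir S: edge -> no flip
Dir SE: edge -> no flip
All flips: (3,3) (4,4)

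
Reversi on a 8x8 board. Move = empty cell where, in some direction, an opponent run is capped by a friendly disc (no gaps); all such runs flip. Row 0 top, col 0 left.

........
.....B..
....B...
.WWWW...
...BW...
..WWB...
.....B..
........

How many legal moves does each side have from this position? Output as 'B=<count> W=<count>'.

-- B to move --
(2,0): no bracket -> illegal
(2,1): flips 1 -> legal
(2,2): no bracket -> illegal
(2,3): flips 1 -> legal
(2,5): flips 1 -> legal
(3,0): no bracket -> illegal
(3,5): no bracket -> illegal
(4,0): no bracket -> illegal
(4,1): no bracket -> illegal
(4,2): flips 1 -> legal
(4,5): flips 1 -> legal
(5,1): flips 2 -> legal
(5,5): no bracket -> illegal
(6,1): flips 1 -> legal
(6,2): no bracket -> illegal
(6,3): flips 1 -> legal
(6,4): no bracket -> illegal
B mobility = 8
-- W to move --
(0,4): no bracket -> illegal
(0,5): no bracket -> illegal
(0,6): flips 2 -> legal
(1,3): no bracket -> illegal
(1,4): flips 1 -> legal
(1,6): no bracket -> illegal
(2,3): no bracket -> illegal
(2,5): no bracket -> illegal
(2,6): no bracket -> illegal
(3,5): no bracket -> illegal
(4,2): flips 1 -> legal
(4,5): no bracket -> illegal
(5,5): flips 1 -> legal
(5,6): no bracket -> illegal
(6,3): no bracket -> illegal
(6,4): flips 1 -> legal
(6,6): no bracket -> illegal
(7,4): no bracket -> illegal
(7,5): no bracket -> illegal
(7,6): flips 3 -> legal
W mobility = 6

Answer: B=8 W=6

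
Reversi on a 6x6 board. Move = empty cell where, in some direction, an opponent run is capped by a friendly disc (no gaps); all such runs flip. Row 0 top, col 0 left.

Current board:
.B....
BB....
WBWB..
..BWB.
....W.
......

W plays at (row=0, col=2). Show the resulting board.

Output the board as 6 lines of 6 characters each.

Place W at (0,2); scan 8 dirs for brackets.
Dir NW: edge -> no flip
Dir N: edge -> no flip
Dir NE: edge -> no flip
Dir W: opp run (0,1), next='.' -> no flip
Dir E: first cell '.' (not opp) -> no flip
Dir SW: opp run (1,1) capped by W -> flip
Dir S: first cell '.' (not opp) -> no flip
Dir SE: first cell '.' (not opp) -> no flip
All flips: (1,1)

Answer: .BW...
BW....
WBWB..
..BWB.
....W.
......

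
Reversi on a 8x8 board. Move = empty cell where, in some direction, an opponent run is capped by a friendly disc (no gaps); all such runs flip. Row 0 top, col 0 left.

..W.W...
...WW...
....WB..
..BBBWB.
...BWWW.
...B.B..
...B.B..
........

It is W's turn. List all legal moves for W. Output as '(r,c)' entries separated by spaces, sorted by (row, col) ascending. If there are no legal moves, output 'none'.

(1,5): flips 1 -> legal
(1,6): no bracket -> illegal
(2,1): no bracket -> illegal
(2,2): flips 1 -> legal
(2,3): flips 1 -> legal
(2,6): flips 2 -> legal
(2,7): flips 1 -> legal
(3,1): flips 3 -> legal
(3,7): flips 1 -> legal
(4,1): no bracket -> illegal
(4,2): flips 2 -> legal
(4,7): flips 2 -> legal
(5,2): no bracket -> illegal
(5,4): no bracket -> illegal
(5,6): no bracket -> illegal
(6,2): flips 1 -> legal
(6,4): flips 1 -> legal
(6,6): flips 1 -> legal
(7,2): no bracket -> illegal
(7,3): no bracket -> illegal
(7,4): no bracket -> illegal
(7,5): flips 2 -> legal
(7,6): no bracket -> illegal

Answer: (1,5) (2,2) (2,3) (2,6) (2,7) (3,1) (3,7) (4,2) (4,7) (6,2) (6,4) (6,6) (7,5)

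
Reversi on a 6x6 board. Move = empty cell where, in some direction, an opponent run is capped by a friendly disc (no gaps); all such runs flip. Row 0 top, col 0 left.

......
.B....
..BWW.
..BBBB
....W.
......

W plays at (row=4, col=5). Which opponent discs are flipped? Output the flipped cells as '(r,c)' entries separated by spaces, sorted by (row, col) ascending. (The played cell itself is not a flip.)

Dir NW: opp run (3,4) capped by W -> flip
Dir N: opp run (3,5), next='.' -> no flip
Dir NE: edge -> no flip
Dir W: first cell 'W' (not opp) -> no flip
Dir E: edge -> no flip
Dir SW: first cell '.' (not opp) -> no flip
Dir S: first cell '.' (not opp) -> no flip
Dir SE: edge -> no flip

Answer: (3,4)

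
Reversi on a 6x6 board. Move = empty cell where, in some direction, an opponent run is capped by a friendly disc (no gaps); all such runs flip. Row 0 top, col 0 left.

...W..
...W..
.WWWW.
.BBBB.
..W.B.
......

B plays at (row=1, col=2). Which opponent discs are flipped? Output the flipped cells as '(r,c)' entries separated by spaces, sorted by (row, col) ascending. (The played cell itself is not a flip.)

Answer: (2,2) (2,3)

Derivation:
Dir NW: first cell '.' (not opp) -> no flip
Dir N: first cell '.' (not opp) -> no flip
Dir NE: opp run (0,3), next=edge -> no flip
Dir W: first cell '.' (not opp) -> no flip
Dir E: opp run (1,3), next='.' -> no flip
Dir SW: opp run (2,1), next='.' -> no flip
Dir S: opp run (2,2) capped by B -> flip
Dir SE: opp run (2,3) capped by B -> flip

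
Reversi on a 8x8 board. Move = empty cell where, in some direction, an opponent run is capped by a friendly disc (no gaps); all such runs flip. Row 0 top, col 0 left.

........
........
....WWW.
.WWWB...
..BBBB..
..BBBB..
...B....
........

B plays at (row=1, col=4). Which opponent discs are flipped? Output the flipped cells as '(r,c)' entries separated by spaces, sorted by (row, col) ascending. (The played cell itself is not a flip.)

Dir NW: first cell '.' (not opp) -> no flip
Dir N: first cell '.' (not opp) -> no flip
Dir NE: first cell '.' (not opp) -> no flip
Dir W: first cell '.' (not opp) -> no flip
Dir E: first cell '.' (not opp) -> no flip
Dir SW: first cell '.' (not opp) -> no flip
Dir S: opp run (2,4) capped by B -> flip
Dir SE: opp run (2,5), next='.' -> no flip

Answer: (2,4)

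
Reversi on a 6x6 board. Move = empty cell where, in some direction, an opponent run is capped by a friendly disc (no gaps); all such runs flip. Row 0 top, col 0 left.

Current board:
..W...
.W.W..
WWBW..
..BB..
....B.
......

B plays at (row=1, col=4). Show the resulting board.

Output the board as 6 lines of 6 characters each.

Answer: ..W...
.W.WB.
WWBB..
..BB..
....B.
......

Derivation:
Place B at (1,4); scan 8 dirs for brackets.
Dir NW: first cell '.' (not opp) -> no flip
Dir N: first cell '.' (not opp) -> no flip
Dir NE: first cell '.' (not opp) -> no flip
Dir W: opp run (1,3), next='.' -> no flip
Dir E: first cell '.' (not opp) -> no flip
Dir SW: opp run (2,3) capped by B -> flip
Dir S: first cell '.' (not opp) -> no flip
Dir SE: first cell '.' (not opp) -> no flip
All flips: (2,3)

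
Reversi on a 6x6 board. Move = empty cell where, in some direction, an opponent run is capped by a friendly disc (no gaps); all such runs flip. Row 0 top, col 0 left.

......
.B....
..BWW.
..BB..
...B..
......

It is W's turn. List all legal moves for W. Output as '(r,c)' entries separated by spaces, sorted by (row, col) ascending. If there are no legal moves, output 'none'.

Answer: (2,1) (4,1) (4,2) (5,3)

Derivation:
(0,0): no bracket -> illegal
(0,1): no bracket -> illegal
(0,2): no bracket -> illegal
(1,0): no bracket -> illegal
(1,2): no bracket -> illegal
(1,3): no bracket -> illegal
(2,0): no bracket -> illegal
(2,1): flips 1 -> legal
(3,1): no bracket -> illegal
(3,4): no bracket -> illegal
(4,1): flips 1 -> legal
(4,2): flips 1 -> legal
(4,4): no bracket -> illegal
(5,2): no bracket -> illegal
(5,3): flips 2 -> legal
(5,4): no bracket -> illegal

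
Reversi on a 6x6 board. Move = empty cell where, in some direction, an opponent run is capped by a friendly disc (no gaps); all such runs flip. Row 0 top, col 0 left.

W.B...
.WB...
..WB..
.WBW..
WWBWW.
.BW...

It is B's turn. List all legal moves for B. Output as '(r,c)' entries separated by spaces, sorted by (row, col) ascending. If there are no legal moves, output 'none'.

Answer: (1,0) (2,0) (2,1) (2,4) (3,0) (3,4) (4,5) (5,0) (5,3) (5,4)

Derivation:
(0,1): no bracket -> illegal
(1,0): flips 1 -> legal
(1,3): no bracket -> illegal
(2,0): flips 2 -> legal
(2,1): flips 3 -> legal
(2,4): flips 1 -> legal
(3,0): flips 1 -> legal
(3,4): flips 1 -> legal
(3,5): no bracket -> illegal
(4,5): flips 2 -> legal
(5,0): flips 1 -> legal
(5,3): flips 3 -> legal
(5,4): flips 1 -> legal
(5,5): no bracket -> illegal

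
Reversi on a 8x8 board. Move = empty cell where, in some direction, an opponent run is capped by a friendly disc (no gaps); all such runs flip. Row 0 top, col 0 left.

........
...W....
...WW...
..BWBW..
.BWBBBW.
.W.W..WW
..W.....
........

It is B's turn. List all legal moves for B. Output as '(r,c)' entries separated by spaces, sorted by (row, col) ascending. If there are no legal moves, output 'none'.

(0,2): no bracket -> illegal
(0,3): flips 3 -> legal
(0,4): no bracket -> illegal
(1,2): flips 1 -> legal
(1,4): flips 2 -> legal
(1,5): no bracket -> illegal
(2,2): flips 1 -> legal
(2,5): flips 1 -> legal
(2,6): flips 1 -> legal
(3,1): no bracket -> illegal
(3,6): flips 1 -> legal
(3,7): no bracket -> illegal
(4,0): no bracket -> illegal
(4,7): flips 1 -> legal
(5,0): no bracket -> illegal
(5,2): flips 1 -> legal
(5,4): no bracket -> illegal
(5,5): no bracket -> illegal
(6,0): no bracket -> illegal
(6,1): flips 1 -> legal
(6,3): flips 1 -> legal
(6,4): no bracket -> illegal
(6,5): no bracket -> illegal
(6,6): no bracket -> illegal
(6,7): flips 1 -> legal
(7,1): flips 2 -> legal
(7,2): no bracket -> illegal
(7,3): no bracket -> illegal

Answer: (0,3) (1,2) (1,4) (2,2) (2,5) (2,6) (3,6) (4,7) (5,2) (6,1) (6,3) (6,7) (7,1)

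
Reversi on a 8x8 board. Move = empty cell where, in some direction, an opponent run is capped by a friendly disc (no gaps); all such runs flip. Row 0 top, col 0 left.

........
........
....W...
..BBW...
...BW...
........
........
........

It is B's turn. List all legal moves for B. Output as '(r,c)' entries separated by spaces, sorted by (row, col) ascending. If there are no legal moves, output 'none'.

Answer: (1,5) (2,5) (3,5) (4,5) (5,5)

Derivation:
(1,3): no bracket -> illegal
(1,4): no bracket -> illegal
(1,5): flips 1 -> legal
(2,3): no bracket -> illegal
(2,5): flips 1 -> legal
(3,5): flips 1 -> legal
(4,5): flips 1 -> legal
(5,3): no bracket -> illegal
(5,4): no bracket -> illegal
(5,5): flips 1 -> legal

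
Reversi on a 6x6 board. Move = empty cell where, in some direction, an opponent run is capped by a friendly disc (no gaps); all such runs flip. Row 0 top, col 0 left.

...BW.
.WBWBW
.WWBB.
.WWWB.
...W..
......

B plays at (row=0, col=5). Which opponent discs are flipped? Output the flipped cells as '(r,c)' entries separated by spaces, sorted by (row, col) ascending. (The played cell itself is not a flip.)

Dir NW: edge -> no flip
Dir N: edge -> no flip
Dir NE: edge -> no flip
Dir W: opp run (0,4) capped by B -> flip
Dir E: edge -> no flip
Dir SW: first cell 'B' (not opp) -> no flip
Dir S: opp run (1,5), next='.' -> no flip
Dir SE: edge -> no flip

Answer: (0,4)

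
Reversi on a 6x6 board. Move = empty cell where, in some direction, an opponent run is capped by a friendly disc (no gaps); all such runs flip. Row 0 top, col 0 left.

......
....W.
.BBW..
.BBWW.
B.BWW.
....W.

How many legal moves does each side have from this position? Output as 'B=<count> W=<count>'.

-- B to move --
(0,3): no bracket -> illegal
(0,4): no bracket -> illegal
(0,5): flips 2 -> legal
(1,2): no bracket -> illegal
(1,3): no bracket -> illegal
(1,5): no bracket -> illegal
(2,4): flips 2 -> legal
(2,5): no bracket -> illegal
(3,5): flips 2 -> legal
(4,5): flips 2 -> legal
(5,2): no bracket -> illegal
(5,3): no bracket -> illegal
(5,5): flips 2 -> legal
B mobility = 5
-- W to move --
(1,0): flips 2 -> legal
(1,1): flips 1 -> legal
(1,2): no bracket -> illegal
(1,3): no bracket -> illegal
(2,0): flips 2 -> legal
(3,0): flips 2 -> legal
(4,1): flips 2 -> legal
(5,0): no bracket -> illegal
(5,1): flips 1 -> legal
(5,2): no bracket -> illegal
(5,3): no bracket -> illegal
W mobility = 6

Answer: B=5 W=6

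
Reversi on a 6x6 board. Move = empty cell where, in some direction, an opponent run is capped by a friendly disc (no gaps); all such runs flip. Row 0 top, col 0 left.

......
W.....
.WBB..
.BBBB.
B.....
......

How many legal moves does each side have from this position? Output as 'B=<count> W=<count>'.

-- B to move --
(0,0): no bracket -> illegal
(0,1): no bracket -> illegal
(1,1): flips 1 -> legal
(1,2): no bracket -> illegal
(2,0): flips 1 -> legal
(3,0): no bracket -> illegal
B mobility = 2
-- W to move --
(1,1): no bracket -> illegal
(1,2): no bracket -> illegal
(1,3): no bracket -> illegal
(1,4): no bracket -> illegal
(2,0): no bracket -> illegal
(2,4): flips 2 -> legal
(2,5): no bracket -> illegal
(3,0): no bracket -> illegal
(3,5): no bracket -> illegal
(4,1): flips 1 -> legal
(4,2): no bracket -> illegal
(4,3): flips 1 -> legal
(4,4): no bracket -> illegal
(4,5): no bracket -> illegal
(5,0): no bracket -> illegal
(5,1): no bracket -> illegal
W mobility = 3

Answer: B=2 W=3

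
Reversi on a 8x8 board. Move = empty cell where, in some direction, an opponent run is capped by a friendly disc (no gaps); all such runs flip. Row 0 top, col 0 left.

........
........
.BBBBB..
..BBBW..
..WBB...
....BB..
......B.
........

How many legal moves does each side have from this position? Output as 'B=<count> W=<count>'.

Answer: B=7 W=6

Derivation:
-- B to move --
(2,6): flips 1 -> legal
(3,1): no bracket -> illegal
(3,6): flips 1 -> legal
(4,1): flips 1 -> legal
(4,5): flips 1 -> legal
(4,6): flips 1 -> legal
(5,1): flips 1 -> legal
(5,2): flips 1 -> legal
(5,3): no bracket -> illegal
B mobility = 7
-- W to move --
(1,0): no bracket -> illegal
(1,1): no bracket -> illegal
(1,2): flips 2 -> legal
(1,3): flips 1 -> legal
(1,4): no bracket -> illegal
(1,5): flips 3 -> legal
(1,6): no bracket -> illegal
(2,0): no bracket -> illegal
(2,6): no bracket -> illegal
(3,0): no bracket -> illegal
(3,1): flips 3 -> legal
(3,6): no bracket -> illegal
(4,1): no bracket -> illegal
(4,5): flips 2 -> legal
(4,6): no bracket -> illegal
(5,2): no bracket -> illegal
(5,3): flips 1 -> legal
(5,6): no bracket -> illegal
(5,7): no bracket -> illegal
(6,3): no bracket -> illegal
(6,4): no bracket -> illegal
(6,5): no bracket -> illegal
(6,7): no bracket -> illegal
(7,5): no bracket -> illegal
(7,6): no bracket -> illegal
(7,7): no bracket -> illegal
W mobility = 6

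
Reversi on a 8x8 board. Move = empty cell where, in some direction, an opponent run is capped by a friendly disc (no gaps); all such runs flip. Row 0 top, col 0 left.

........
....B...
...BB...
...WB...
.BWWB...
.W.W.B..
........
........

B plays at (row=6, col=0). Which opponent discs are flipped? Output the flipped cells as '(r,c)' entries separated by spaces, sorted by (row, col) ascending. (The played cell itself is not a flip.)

Answer: (3,3) (4,2) (5,1)

Derivation:
Dir NW: edge -> no flip
Dir N: first cell '.' (not opp) -> no flip
Dir NE: opp run (5,1) (4,2) (3,3) capped by B -> flip
Dir W: edge -> no flip
Dir E: first cell '.' (not opp) -> no flip
Dir SW: edge -> no flip
Dir S: first cell '.' (not opp) -> no flip
Dir SE: first cell '.' (not opp) -> no flip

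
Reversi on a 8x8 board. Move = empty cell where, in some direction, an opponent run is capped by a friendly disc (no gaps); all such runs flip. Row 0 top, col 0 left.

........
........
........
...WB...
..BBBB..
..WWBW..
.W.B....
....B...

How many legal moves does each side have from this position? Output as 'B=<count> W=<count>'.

-- B to move --
(2,2): flips 1 -> legal
(2,3): flips 1 -> legal
(2,4): flips 1 -> legal
(3,2): flips 1 -> legal
(4,1): flips 1 -> legal
(4,6): no bracket -> illegal
(5,0): no bracket -> illegal
(5,1): flips 2 -> legal
(5,6): flips 1 -> legal
(6,0): no bracket -> illegal
(6,2): flips 2 -> legal
(6,4): flips 1 -> legal
(6,5): flips 1 -> legal
(6,6): flips 1 -> legal
(7,0): flips 2 -> legal
(7,1): no bracket -> illegal
(7,2): no bracket -> illegal
B mobility = 12
-- W to move --
(2,3): no bracket -> illegal
(2,4): no bracket -> illegal
(2,5): flips 2 -> legal
(3,1): flips 1 -> legal
(3,2): flips 1 -> legal
(3,5): flips 3 -> legal
(3,6): no bracket -> illegal
(4,1): no bracket -> illegal
(4,6): no bracket -> illegal
(5,1): flips 1 -> legal
(5,6): no bracket -> illegal
(6,2): no bracket -> illegal
(6,4): no bracket -> illegal
(6,5): no bracket -> illegal
(7,2): no bracket -> illegal
(7,3): flips 1 -> legal
(7,5): no bracket -> illegal
W mobility = 6

Answer: B=12 W=6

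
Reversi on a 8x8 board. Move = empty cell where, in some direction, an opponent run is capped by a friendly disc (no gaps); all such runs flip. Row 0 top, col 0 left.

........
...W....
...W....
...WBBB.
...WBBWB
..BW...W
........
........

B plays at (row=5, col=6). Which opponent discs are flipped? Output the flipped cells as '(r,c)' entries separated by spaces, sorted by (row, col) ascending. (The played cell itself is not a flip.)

Answer: (4,6)

Derivation:
Dir NW: first cell 'B' (not opp) -> no flip
Dir N: opp run (4,6) capped by B -> flip
Dir NE: first cell 'B' (not opp) -> no flip
Dir W: first cell '.' (not opp) -> no flip
Dir E: opp run (5,7), next=edge -> no flip
Dir SW: first cell '.' (not opp) -> no flip
Dir S: first cell '.' (not opp) -> no flip
Dir SE: first cell '.' (not opp) -> no flip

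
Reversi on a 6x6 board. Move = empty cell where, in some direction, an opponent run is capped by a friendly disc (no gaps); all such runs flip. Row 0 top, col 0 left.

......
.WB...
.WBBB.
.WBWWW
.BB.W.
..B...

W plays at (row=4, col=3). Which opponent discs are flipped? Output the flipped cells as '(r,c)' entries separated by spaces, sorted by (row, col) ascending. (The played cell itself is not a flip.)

Dir NW: opp run (3,2) capped by W -> flip
Dir N: first cell 'W' (not opp) -> no flip
Dir NE: first cell 'W' (not opp) -> no flip
Dir W: opp run (4,2) (4,1), next='.' -> no flip
Dir E: first cell 'W' (not opp) -> no flip
Dir SW: opp run (5,2), next=edge -> no flip
Dir S: first cell '.' (not opp) -> no flip
Dir SE: first cell '.' (not opp) -> no flip

Answer: (3,2)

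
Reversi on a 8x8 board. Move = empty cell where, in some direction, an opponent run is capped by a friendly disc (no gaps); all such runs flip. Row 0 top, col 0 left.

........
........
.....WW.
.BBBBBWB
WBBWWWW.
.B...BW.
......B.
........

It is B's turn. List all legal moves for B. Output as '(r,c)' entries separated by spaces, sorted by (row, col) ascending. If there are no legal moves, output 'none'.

(1,4): no bracket -> illegal
(1,5): flips 2 -> legal
(1,6): flips 5 -> legal
(1,7): flips 1 -> legal
(2,4): no bracket -> illegal
(2,7): no bracket -> illegal
(3,0): no bracket -> illegal
(4,7): flips 4 -> legal
(5,0): no bracket -> illegal
(5,2): flips 1 -> legal
(5,3): flips 2 -> legal
(5,4): flips 2 -> legal
(5,7): flips 2 -> legal
(6,5): no bracket -> illegal
(6,7): flips 2 -> legal

Answer: (1,5) (1,6) (1,7) (4,7) (5,2) (5,3) (5,4) (5,7) (6,7)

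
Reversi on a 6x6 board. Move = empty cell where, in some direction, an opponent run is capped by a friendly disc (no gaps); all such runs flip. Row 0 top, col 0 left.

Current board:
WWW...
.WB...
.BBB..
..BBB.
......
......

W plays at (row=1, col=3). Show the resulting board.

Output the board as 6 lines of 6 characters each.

Place W at (1,3); scan 8 dirs for brackets.
Dir NW: first cell 'W' (not opp) -> no flip
Dir N: first cell '.' (not opp) -> no flip
Dir NE: first cell '.' (not opp) -> no flip
Dir W: opp run (1,2) capped by W -> flip
Dir E: first cell '.' (not opp) -> no flip
Dir SW: opp run (2,2), next='.' -> no flip
Dir S: opp run (2,3) (3,3), next='.' -> no flip
Dir SE: first cell '.' (not opp) -> no flip
All flips: (1,2)

Answer: WWW...
.WWW..
.BBB..
..BBB.
......
......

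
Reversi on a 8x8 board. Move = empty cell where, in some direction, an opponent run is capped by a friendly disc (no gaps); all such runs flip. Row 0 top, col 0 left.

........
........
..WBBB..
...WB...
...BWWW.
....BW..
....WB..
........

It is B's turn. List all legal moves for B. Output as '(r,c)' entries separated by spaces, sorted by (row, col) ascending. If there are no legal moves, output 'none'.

(1,1): no bracket -> illegal
(1,2): no bracket -> illegal
(1,3): no bracket -> illegal
(2,1): flips 1 -> legal
(3,1): no bracket -> illegal
(3,2): flips 1 -> legal
(3,5): flips 2 -> legal
(3,6): flips 1 -> legal
(3,7): no bracket -> illegal
(4,2): flips 1 -> legal
(4,7): flips 3 -> legal
(5,3): no bracket -> illegal
(5,6): flips 2 -> legal
(5,7): no bracket -> illegal
(6,3): flips 1 -> legal
(6,6): no bracket -> illegal
(7,3): no bracket -> illegal
(7,4): flips 1 -> legal
(7,5): no bracket -> illegal

Answer: (2,1) (3,2) (3,5) (3,6) (4,2) (4,7) (5,6) (6,3) (7,4)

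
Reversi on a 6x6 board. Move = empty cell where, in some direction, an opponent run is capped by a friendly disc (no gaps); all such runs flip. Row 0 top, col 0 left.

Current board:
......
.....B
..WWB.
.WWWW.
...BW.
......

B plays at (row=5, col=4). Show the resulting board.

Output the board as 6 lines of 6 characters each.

Place B at (5,4); scan 8 dirs for brackets.
Dir NW: first cell 'B' (not opp) -> no flip
Dir N: opp run (4,4) (3,4) capped by B -> flip
Dir NE: first cell '.' (not opp) -> no flip
Dir W: first cell '.' (not opp) -> no flip
Dir E: first cell '.' (not opp) -> no flip
Dir SW: edge -> no flip
Dir S: edge -> no flip
Dir SE: edge -> no flip
All flips: (3,4) (4,4)

Answer: ......
.....B
..WWB.
.WWWB.
...BB.
....B.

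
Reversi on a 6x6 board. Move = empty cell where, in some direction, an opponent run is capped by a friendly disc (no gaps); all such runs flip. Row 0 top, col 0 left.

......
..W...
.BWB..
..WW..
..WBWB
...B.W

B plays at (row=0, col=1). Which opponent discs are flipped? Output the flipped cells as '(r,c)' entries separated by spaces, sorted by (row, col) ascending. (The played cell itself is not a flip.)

Answer: (1,2)

Derivation:
Dir NW: edge -> no flip
Dir N: edge -> no flip
Dir NE: edge -> no flip
Dir W: first cell '.' (not opp) -> no flip
Dir E: first cell '.' (not opp) -> no flip
Dir SW: first cell '.' (not opp) -> no flip
Dir S: first cell '.' (not opp) -> no flip
Dir SE: opp run (1,2) capped by B -> flip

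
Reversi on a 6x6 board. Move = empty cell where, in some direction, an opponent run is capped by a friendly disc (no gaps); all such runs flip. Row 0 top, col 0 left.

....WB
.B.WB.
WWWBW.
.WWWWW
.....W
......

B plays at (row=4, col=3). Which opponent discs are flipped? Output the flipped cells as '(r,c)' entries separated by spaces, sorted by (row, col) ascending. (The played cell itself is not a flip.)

Answer: (3,3)

Derivation:
Dir NW: opp run (3,2) (2,1), next='.' -> no flip
Dir N: opp run (3,3) capped by B -> flip
Dir NE: opp run (3,4), next='.' -> no flip
Dir W: first cell '.' (not opp) -> no flip
Dir E: first cell '.' (not opp) -> no flip
Dir SW: first cell '.' (not opp) -> no flip
Dir S: first cell '.' (not opp) -> no flip
Dir SE: first cell '.' (not opp) -> no flip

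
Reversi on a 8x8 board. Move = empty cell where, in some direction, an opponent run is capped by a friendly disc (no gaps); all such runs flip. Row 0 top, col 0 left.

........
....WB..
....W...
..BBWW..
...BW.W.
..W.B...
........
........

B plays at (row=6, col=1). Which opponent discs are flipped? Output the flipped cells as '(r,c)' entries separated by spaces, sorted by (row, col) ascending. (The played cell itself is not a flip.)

Dir NW: first cell '.' (not opp) -> no flip
Dir N: first cell '.' (not opp) -> no flip
Dir NE: opp run (5,2) capped by B -> flip
Dir W: first cell '.' (not opp) -> no flip
Dir E: first cell '.' (not opp) -> no flip
Dir SW: first cell '.' (not opp) -> no flip
Dir S: first cell '.' (not opp) -> no flip
Dir SE: first cell '.' (not opp) -> no flip

Answer: (5,2)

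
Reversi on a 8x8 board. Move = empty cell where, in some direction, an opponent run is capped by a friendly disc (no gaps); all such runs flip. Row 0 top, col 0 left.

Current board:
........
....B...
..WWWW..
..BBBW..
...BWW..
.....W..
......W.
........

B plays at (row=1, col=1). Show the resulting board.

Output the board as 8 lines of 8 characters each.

Answer: ........
.B..B...
..BWWW..
..BBBW..
...BWW..
.....W..
......W.
........

Derivation:
Place B at (1,1); scan 8 dirs for brackets.
Dir NW: first cell '.' (not opp) -> no flip
Dir N: first cell '.' (not opp) -> no flip
Dir NE: first cell '.' (not opp) -> no flip
Dir W: first cell '.' (not opp) -> no flip
Dir E: first cell '.' (not opp) -> no flip
Dir SW: first cell '.' (not opp) -> no flip
Dir S: first cell '.' (not opp) -> no flip
Dir SE: opp run (2,2) capped by B -> flip
All flips: (2,2)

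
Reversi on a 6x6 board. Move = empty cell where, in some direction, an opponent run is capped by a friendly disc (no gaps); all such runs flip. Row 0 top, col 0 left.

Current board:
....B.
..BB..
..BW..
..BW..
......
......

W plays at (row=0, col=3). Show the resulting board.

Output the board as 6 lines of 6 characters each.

Answer: ...WB.
..BW..
..BW..
..BW..
......
......

Derivation:
Place W at (0,3); scan 8 dirs for brackets.
Dir NW: edge -> no flip
Dir N: edge -> no flip
Dir NE: edge -> no flip
Dir W: first cell '.' (not opp) -> no flip
Dir E: opp run (0,4), next='.' -> no flip
Dir SW: opp run (1,2), next='.' -> no flip
Dir S: opp run (1,3) capped by W -> flip
Dir SE: first cell '.' (not opp) -> no flip
All flips: (1,3)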